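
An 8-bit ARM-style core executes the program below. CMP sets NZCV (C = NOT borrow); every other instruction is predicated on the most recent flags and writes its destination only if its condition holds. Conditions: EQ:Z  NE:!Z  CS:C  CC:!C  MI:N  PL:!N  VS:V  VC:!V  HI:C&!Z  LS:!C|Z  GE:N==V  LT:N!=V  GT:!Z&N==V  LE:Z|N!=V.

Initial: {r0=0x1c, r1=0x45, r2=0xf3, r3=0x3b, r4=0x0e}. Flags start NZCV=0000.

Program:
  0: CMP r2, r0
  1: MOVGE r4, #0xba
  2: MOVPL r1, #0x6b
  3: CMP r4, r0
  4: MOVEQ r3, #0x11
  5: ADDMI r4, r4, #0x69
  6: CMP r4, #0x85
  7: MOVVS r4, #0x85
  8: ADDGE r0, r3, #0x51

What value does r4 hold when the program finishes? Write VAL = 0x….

0: ✓ CMP  NZCV=1010
1: · MOVGE
2: · MOVPL
3: ✓ CMP  NZCV=1000
4: · MOVEQ
5: ✓ ADDMI  r4←0x77
6: ✓ CMP  NZCV=1001
7: ✓ MOVVS  r4←0x85
8: ✓ ADDGE  r0←0x8c

VAL = 0x85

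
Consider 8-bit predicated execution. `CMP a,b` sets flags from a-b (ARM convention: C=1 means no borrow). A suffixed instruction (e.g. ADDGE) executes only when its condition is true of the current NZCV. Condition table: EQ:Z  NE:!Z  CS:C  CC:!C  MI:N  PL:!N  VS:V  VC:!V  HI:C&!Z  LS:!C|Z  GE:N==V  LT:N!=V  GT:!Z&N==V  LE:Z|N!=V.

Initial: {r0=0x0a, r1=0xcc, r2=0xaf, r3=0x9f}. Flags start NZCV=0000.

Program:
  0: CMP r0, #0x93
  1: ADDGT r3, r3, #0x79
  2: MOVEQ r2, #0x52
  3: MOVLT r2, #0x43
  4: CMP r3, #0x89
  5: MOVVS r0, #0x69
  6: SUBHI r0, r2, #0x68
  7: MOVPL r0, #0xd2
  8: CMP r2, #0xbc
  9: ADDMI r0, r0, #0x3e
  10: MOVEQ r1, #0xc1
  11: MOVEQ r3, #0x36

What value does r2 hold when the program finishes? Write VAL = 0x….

[0] flags=0000 → (cmp)
[1] flags=0000 GT?T → r3=0x18
[2] flags=0000 EQ?F → skip
[3] flags=0000 LT?F → skip
[4] flags=1001 → (cmp)
[5] flags=1001 VS?T → r0=0x69
[6] flags=1001 HI?F → skip
[7] flags=1001 PL?F → skip
[8] flags=1000 → (cmp)
[9] flags=1000 MI?T → r0=0xa7
[10] flags=1000 EQ?F → skip
[11] flags=1000 EQ?F → skip

VAL = 0xaf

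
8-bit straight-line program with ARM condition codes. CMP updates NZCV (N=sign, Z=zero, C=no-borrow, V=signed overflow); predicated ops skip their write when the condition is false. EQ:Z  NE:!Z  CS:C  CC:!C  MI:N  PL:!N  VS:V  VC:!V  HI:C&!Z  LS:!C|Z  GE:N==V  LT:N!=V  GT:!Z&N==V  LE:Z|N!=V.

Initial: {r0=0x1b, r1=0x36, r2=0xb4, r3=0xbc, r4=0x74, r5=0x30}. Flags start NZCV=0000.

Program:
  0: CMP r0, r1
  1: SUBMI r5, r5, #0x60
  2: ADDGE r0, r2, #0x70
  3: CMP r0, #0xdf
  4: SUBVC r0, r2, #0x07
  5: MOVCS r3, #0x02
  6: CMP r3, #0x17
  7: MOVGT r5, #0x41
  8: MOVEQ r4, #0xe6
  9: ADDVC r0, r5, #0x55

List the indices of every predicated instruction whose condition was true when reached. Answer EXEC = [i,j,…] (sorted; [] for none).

EXEC = [1,4,9]

[0] flags=1000 → (cmp)
[1] flags=1000 MI?T → r5=0xd0
[2] flags=1000 GE?F → skip
[3] flags=0000 → (cmp)
[4] flags=0000 VC?T → r0=0xad
[5] flags=0000 CS?F → skip
[6] flags=1010 → (cmp)
[7] flags=1010 GT?F → skip
[8] flags=1010 EQ?F → skip
[9] flags=1010 VC?T → r0=0x25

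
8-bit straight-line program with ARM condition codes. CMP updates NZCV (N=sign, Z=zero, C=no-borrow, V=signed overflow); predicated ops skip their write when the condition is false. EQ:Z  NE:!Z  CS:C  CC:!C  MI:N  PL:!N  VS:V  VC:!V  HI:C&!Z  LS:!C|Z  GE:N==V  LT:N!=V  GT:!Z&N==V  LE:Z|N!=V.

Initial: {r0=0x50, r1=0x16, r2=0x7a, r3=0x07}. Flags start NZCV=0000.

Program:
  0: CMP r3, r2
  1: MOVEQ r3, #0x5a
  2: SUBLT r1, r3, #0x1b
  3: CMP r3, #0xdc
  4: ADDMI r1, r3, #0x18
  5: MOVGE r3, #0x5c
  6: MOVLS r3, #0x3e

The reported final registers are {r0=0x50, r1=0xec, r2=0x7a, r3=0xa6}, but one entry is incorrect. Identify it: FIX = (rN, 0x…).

FIX = (r3, 0x3e)

[0] flags=1000 → (cmp)
[1] flags=1000 EQ?F → skip
[2] flags=1000 LT?T → r1=0xec
[3] flags=0000 → (cmp)
[4] flags=0000 MI?F → skip
[5] flags=0000 GE?T → r3=0x5c
[6] flags=0000 LS?T → r3=0x3e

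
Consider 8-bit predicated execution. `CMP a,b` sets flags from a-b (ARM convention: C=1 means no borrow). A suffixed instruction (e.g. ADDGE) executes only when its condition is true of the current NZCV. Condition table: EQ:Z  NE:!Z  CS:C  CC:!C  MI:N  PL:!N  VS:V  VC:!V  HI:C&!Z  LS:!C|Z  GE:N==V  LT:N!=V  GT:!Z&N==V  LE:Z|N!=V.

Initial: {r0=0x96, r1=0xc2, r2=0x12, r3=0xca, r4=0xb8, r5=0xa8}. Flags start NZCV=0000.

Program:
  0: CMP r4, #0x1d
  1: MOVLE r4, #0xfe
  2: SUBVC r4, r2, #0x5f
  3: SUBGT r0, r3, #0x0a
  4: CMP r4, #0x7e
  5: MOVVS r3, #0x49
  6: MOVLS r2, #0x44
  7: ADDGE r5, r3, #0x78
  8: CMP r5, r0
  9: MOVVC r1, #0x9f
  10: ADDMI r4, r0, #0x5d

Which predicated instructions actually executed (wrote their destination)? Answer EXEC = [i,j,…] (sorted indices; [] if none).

EXEC = [1,2,5,9]

0: ✓ CMP  NZCV=1010
1: ✓ MOVLE  r4←0xfe
2: ✓ SUBVC  r4←0xb3
3: · SUBGT
4: ✓ CMP  NZCV=0011
5: ✓ MOVVS  r3←0x49
6: · MOVLS
7: · ADDGE
8: ✓ CMP  NZCV=0010
9: ✓ MOVVC  r1←0x9f
10: · ADDMI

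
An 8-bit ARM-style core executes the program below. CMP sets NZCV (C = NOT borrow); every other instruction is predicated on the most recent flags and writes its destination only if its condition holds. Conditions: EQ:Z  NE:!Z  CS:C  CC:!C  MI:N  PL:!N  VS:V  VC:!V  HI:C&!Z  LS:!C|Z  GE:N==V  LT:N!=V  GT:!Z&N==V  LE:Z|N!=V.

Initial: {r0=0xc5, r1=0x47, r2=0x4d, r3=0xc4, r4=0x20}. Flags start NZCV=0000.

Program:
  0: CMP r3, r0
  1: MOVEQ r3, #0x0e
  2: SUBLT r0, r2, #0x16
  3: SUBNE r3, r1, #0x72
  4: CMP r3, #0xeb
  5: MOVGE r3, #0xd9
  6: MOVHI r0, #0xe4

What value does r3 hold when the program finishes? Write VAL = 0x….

VAL = 0xd5

0: ✓ CMP  NZCV=1000
1: · MOVEQ
2: ✓ SUBLT  r0←0x37
3: ✓ SUBNE  r3←0xd5
4: ✓ CMP  NZCV=1000
5: · MOVGE
6: · MOVHI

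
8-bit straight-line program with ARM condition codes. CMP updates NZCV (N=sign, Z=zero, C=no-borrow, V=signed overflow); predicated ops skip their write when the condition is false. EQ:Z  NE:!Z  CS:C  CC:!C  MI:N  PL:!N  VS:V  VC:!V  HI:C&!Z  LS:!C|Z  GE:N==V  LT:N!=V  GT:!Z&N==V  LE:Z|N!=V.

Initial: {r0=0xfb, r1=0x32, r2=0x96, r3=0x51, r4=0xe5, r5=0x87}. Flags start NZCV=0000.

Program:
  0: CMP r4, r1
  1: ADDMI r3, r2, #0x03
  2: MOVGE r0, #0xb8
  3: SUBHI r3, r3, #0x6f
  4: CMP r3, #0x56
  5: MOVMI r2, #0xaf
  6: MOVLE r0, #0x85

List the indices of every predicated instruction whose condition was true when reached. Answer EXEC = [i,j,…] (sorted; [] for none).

EXEC = [1,3,5,6]

0: ✓ CMP  NZCV=1010
1: ✓ ADDMI  r3←0x99
2: · MOVGE
3: ✓ SUBHI  r3←0x2a
4: ✓ CMP  NZCV=1000
5: ✓ MOVMI  r2←0xaf
6: ✓ MOVLE  r0←0x85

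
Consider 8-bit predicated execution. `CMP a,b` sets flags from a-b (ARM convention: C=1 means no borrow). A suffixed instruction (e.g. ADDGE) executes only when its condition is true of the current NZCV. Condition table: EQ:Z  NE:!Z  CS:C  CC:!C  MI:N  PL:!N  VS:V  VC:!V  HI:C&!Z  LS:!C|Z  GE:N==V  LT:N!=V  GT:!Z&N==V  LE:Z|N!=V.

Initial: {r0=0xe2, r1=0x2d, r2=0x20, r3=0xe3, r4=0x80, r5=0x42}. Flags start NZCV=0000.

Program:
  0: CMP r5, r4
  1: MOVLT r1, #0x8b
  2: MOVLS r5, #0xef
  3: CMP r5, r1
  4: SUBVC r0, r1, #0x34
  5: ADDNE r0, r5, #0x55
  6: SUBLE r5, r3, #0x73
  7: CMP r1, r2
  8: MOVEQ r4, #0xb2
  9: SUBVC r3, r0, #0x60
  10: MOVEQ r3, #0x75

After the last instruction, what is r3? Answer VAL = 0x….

VAL = 0xe4

[0] flags=1001 → (cmp)
[1] flags=1001 LT?F → skip
[2] flags=1001 LS?T → r5=0xef
[3] flags=1010 → (cmp)
[4] flags=1010 VC?T → r0=0xf9
[5] flags=1010 NE?T → r0=0x44
[6] flags=1010 LE?T → r5=0x70
[7] flags=0010 → (cmp)
[8] flags=0010 EQ?F → skip
[9] flags=0010 VC?T → r3=0xe4
[10] flags=0010 EQ?F → skip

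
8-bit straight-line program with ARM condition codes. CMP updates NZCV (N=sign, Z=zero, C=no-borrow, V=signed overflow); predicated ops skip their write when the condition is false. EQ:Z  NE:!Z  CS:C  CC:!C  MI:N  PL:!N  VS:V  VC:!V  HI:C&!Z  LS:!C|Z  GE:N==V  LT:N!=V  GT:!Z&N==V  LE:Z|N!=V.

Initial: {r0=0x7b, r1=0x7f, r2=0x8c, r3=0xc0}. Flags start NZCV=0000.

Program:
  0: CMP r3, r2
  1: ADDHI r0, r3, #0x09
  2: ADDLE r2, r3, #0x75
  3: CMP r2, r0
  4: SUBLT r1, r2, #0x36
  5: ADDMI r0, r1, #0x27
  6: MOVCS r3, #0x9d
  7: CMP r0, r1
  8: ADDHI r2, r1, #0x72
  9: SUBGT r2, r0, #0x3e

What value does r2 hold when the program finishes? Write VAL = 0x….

[0] flags=0010 → (cmp)
[1] flags=0010 HI?T → r0=0xc9
[2] flags=0010 LE?F → skip
[3] flags=1000 → (cmp)
[4] flags=1000 LT?T → r1=0x56
[5] flags=1000 MI?T → r0=0x7d
[6] flags=1000 CS?F → skip
[7] flags=0010 → (cmp)
[8] flags=0010 HI?T → r2=0xc8
[9] flags=0010 GT?T → r2=0x3f

VAL = 0x3f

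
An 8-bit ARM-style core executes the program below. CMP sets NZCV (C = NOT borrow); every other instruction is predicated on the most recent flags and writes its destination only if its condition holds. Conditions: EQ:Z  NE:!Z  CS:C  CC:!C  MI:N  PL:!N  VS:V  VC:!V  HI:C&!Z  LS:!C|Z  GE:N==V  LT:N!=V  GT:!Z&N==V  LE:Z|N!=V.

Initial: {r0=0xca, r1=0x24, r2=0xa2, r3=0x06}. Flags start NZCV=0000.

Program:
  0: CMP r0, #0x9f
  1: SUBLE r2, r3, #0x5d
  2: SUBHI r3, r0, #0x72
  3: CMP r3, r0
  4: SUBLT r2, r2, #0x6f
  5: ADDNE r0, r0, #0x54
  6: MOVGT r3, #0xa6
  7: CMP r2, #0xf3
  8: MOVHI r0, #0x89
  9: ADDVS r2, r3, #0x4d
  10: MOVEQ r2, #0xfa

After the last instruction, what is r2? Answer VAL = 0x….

VAL = 0xa2

[0] flags=0010 → (cmp)
[1] flags=0010 LE?F → skip
[2] flags=0010 HI?T → r3=0x58
[3] flags=1001 → (cmp)
[4] flags=1001 LT?F → skip
[5] flags=1001 NE?T → r0=0x1e
[6] flags=1001 GT?T → r3=0xa6
[7] flags=1000 → (cmp)
[8] flags=1000 HI?F → skip
[9] flags=1000 VS?F → skip
[10] flags=1000 EQ?F → skip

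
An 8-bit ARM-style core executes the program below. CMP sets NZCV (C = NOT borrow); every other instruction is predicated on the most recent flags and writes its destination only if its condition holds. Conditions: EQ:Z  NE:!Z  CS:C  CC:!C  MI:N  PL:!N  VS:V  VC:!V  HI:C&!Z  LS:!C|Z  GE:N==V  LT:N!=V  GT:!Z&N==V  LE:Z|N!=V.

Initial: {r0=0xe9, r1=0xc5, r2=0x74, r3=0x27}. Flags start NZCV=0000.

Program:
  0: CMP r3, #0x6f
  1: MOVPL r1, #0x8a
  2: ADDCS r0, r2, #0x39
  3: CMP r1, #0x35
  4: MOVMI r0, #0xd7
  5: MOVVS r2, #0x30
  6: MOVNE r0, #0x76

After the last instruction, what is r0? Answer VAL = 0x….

VAL = 0x76

[0] flags=1000 → (cmp)
[1] flags=1000 PL?F → skip
[2] flags=1000 CS?F → skip
[3] flags=1010 → (cmp)
[4] flags=1010 MI?T → r0=0xd7
[5] flags=1010 VS?F → skip
[6] flags=1010 NE?T → r0=0x76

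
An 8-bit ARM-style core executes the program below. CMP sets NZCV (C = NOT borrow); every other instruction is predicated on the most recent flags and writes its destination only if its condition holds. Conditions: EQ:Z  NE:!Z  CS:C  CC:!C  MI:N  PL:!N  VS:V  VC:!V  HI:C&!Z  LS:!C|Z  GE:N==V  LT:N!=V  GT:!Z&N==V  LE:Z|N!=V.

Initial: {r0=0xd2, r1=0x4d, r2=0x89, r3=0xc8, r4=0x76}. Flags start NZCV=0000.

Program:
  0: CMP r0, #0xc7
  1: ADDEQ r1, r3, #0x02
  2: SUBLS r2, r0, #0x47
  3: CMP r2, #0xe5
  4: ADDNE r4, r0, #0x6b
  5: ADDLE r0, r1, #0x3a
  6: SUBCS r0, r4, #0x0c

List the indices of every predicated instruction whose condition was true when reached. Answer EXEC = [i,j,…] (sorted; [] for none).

0: ✓ CMP  NZCV=0010
1: · ADDEQ
2: · SUBLS
3: ✓ CMP  NZCV=1000
4: ✓ ADDNE  r4←0x3d
5: ✓ ADDLE  r0←0x87
6: · SUBCS

EXEC = [4,5]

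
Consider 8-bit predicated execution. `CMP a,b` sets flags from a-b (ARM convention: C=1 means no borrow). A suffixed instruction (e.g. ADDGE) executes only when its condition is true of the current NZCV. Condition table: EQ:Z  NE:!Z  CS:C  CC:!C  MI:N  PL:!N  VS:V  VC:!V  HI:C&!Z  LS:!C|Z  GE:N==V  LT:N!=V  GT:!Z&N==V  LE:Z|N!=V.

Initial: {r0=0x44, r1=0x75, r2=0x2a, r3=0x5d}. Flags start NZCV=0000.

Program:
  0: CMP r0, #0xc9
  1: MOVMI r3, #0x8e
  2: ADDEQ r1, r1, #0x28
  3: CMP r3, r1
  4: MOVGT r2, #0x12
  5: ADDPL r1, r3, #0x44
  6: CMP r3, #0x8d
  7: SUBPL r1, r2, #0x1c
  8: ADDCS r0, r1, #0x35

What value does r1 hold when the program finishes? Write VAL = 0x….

[0] flags=0000 → (cmp)
[1] flags=0000 MI?F → skip
[2] flags=0000 EQ?F → skip
[3] flags=1000 → (cmp)
[4] flags=1000 GT?F → skip
[5] flags=1000 PL?F → skip
[6] flags=1001 → (cmp)
[7] flags=1001 PL?F → skip
[8] flags=1001 CS?F → skip

VAL = 0x75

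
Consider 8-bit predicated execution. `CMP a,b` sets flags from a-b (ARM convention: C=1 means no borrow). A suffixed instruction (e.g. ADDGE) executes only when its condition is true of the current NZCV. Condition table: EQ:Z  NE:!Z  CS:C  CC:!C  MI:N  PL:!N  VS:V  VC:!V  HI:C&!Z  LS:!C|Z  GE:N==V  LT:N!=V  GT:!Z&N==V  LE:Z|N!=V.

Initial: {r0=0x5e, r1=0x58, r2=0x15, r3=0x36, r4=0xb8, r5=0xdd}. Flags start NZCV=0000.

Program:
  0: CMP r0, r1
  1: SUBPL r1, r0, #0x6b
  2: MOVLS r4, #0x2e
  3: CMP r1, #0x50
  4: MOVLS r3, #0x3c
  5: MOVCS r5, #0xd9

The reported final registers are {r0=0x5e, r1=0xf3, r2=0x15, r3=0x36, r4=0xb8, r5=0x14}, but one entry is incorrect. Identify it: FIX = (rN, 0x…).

[0] flags=0010 → (cmp)
[1] flags=0010 PL?T → r1=0xf3
[2] flags=0010 LS?F → skip
[3] flags=1010 → (cmp)
[4] flags=1010 LS?F → skip
[5] flags=1010 CS?T → r5=0xd9

FIX = (r5, 0xd9)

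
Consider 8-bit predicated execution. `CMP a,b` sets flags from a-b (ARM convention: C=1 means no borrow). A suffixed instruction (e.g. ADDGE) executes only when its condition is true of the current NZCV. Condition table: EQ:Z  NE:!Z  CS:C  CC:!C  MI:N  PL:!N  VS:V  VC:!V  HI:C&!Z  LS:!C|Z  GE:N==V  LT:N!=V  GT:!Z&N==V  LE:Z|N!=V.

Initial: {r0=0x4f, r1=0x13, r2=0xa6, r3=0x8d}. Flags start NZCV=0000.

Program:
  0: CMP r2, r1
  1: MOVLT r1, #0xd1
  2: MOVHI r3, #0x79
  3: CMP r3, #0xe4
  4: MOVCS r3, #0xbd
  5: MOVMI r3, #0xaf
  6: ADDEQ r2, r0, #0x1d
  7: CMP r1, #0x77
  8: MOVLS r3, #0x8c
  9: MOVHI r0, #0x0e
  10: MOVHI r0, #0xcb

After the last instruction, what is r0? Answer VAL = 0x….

VAL = 0xcb

[0] flags=1010 → (cmp)
[1] flags=1010 LT?T → r1=0xd1
[2] flags=1010 HI?T → r3=0x79
[3] flags=1001 → (cmp)
[4] flags=1001 CS?F → skip
[5] flags=1001 MI?T → r3=0xaf
[6] flags=1001 EQ?F → skip
[7] flags=0011 → (cmp)
[8] flags=0011 LS?F → skip
[9] flags=0011 HI?T → r0=0x0e
[10] flags=0011 HI?T → r0=0xcb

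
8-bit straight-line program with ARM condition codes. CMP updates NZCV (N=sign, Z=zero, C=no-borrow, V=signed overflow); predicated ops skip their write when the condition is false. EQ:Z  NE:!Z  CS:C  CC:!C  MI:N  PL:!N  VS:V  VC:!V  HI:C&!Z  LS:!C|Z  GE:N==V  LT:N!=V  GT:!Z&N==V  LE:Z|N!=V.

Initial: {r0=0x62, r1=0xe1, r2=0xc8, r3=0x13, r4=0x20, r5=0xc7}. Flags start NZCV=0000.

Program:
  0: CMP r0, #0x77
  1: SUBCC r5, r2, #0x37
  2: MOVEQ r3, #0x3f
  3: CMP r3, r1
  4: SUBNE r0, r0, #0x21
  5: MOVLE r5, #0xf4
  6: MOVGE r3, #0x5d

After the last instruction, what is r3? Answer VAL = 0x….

VAL = 0x5d

[0] flags=1000 → (cmp)
[1] flags=1000 CC?T → r5=0x91
[2] flags=1000 EQ?F → skip
[3] flags=0000 → (cmp)
[4] flags=0000 NE?T → r0=0x41
[5] flags=0000 LE?F → skip
[6] flags=0000 GE?T → r3=0x5d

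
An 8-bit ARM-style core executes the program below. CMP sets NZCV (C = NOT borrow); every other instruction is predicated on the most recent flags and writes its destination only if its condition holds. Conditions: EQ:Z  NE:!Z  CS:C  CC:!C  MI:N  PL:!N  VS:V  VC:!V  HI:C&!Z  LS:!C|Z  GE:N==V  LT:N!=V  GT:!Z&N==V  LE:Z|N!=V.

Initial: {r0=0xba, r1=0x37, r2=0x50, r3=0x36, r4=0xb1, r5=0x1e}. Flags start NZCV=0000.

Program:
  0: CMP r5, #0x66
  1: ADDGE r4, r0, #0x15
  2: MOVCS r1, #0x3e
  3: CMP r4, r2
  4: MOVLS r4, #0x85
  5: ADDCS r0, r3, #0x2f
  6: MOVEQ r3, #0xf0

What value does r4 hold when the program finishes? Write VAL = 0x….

VAL = 0xb1

0: ✓ CMP  NZCV=1000
1: · ADDGE
2: · MOVCS
3: ✓ CMP  NZCV=0011
4: · MOVLS
5: ✓ ADDCS  r0←0x65
6: · MOVEQ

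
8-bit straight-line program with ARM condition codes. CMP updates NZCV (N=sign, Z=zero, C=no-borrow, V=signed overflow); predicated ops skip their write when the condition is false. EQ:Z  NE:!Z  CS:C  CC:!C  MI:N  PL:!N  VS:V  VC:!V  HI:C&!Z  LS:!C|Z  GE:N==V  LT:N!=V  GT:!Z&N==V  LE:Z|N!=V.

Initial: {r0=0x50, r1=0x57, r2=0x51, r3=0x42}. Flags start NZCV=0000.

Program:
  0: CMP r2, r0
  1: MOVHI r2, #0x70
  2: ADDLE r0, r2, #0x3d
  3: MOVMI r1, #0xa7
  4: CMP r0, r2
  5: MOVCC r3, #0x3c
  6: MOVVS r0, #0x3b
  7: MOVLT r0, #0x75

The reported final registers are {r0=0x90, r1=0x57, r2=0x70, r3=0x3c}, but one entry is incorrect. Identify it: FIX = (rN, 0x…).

0: ✓ CMP  NZCV=0010
1: ✓ MOVHI  r2←0x70
2: · ADDLE
3: · MOVMI
4: ✓ CMP  NZCV=1000
5: ✓ MOVCC  r3←0x3c
6: · MOVVS
7: ✓ MOVLT  r0←0x75

FIX = (r0, 0x75)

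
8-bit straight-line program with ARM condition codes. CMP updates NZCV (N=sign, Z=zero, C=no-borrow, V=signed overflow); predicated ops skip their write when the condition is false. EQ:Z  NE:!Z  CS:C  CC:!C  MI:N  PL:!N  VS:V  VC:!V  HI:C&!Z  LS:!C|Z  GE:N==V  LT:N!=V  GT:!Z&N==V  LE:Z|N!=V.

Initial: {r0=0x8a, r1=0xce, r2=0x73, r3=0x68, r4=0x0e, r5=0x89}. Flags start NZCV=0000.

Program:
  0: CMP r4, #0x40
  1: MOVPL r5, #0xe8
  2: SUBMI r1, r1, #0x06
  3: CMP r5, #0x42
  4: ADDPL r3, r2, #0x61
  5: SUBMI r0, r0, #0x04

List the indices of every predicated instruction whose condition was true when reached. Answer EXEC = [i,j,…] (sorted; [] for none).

[0] flags=1000 → (cmp)
[1] flags=1000 PL?F → skip
[2] flags=1000 MI?T → r1=0xc8
[3] flags=0011 → (cmp)
[4] flags=0011 PL?T → r3=0xd4
[5] flags=0011 MI?F → skip

EXEC = [2,4]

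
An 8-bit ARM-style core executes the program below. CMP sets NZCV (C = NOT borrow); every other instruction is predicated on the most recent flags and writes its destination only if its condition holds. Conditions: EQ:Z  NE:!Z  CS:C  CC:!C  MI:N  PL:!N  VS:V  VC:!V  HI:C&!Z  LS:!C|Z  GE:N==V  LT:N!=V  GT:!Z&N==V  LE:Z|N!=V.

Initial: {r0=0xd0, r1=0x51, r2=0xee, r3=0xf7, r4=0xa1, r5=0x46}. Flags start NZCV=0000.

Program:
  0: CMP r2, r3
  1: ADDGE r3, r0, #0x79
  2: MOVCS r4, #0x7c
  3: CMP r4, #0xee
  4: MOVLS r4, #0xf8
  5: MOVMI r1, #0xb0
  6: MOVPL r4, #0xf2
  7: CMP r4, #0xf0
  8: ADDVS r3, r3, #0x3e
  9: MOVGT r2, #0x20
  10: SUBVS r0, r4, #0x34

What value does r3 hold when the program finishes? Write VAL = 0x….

VAL = 0xf7

0: ✓ CMP  NZCV=1000
1: · ADDGE
2: · MOVCS
3: ✓ CMP  NZCV=1000
4: ✓ MOVLS  r4←0xf8
5: ✓ MOVMI  r1←0xb0
6: · MOVPL
7: ✓ CMP  NZCV=0010
8: · ADDVS
9: ✓ MOVGT  r2←0x20
10: · SUBVS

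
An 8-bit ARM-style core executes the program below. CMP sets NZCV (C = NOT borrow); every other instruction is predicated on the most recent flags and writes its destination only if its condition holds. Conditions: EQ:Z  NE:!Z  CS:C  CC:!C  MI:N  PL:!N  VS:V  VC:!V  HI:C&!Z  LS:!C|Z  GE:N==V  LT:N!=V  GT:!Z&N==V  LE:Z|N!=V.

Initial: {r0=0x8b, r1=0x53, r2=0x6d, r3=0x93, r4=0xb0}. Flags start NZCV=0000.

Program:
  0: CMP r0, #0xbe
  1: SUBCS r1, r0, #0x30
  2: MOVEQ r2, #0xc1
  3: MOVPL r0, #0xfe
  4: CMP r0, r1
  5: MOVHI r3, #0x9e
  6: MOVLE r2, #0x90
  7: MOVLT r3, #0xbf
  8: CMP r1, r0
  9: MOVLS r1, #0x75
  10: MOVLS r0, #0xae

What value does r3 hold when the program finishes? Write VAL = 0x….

VAL = 0xbf

0: ✓ CMP  NZCV=1000
1: · SUBCS
2: · MOVEQ
3: · MOVPL
4: ✓ CMP  NZCV=0011
5: ✓ MOVHI  r3←0x9e
6: ✓ MOVLE  r2←0x90
7: ✓ MOVLT  r3←0xbf
8: ✓ CMP  NZCV=1001
9: ✓ MOVLS  r1←0x75
10: ✓ MOVLS  r0←0xae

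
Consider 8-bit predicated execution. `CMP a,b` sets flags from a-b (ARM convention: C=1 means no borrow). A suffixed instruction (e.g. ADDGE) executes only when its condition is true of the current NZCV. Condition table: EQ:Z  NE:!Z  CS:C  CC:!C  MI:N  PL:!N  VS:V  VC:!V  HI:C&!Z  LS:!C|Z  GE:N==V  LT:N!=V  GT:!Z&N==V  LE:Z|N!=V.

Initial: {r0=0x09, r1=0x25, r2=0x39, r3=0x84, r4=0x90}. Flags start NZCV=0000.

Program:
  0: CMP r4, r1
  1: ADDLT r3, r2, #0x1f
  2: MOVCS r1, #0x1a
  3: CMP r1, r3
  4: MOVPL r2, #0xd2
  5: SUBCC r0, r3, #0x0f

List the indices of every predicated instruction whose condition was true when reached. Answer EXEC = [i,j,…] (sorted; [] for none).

EXEC = [1,2,5]

[0] flags=0011 → (cmp)
[1] flags=0011 LT?T → r3=0x58
[2] flags=0011 CS?T → r1=0x1a
[3] flags=1000 → (cmp)
[4] flags=1000 PL?F → skip
[5] flags=1000 CC?T → r0=0x49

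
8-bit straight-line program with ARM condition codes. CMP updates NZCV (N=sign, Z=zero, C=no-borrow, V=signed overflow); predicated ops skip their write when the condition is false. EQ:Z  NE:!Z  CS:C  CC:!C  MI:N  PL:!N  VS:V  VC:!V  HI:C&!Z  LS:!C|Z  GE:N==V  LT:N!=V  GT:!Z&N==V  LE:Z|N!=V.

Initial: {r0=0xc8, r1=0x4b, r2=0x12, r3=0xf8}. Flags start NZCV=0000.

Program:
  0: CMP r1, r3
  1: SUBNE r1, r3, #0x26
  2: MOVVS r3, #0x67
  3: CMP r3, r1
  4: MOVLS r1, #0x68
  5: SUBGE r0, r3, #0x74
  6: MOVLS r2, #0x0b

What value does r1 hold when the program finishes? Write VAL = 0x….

VAL = 0xd2

0: ✓ CMP  NZCV=0000
1: ✓ SUBNE  r1←0xd2
2: · MOVVS
3: ✓ CMP  NZCV=0010
4: · MOVLS
5: ✓ SUBGE  r0←0x84
6: · MOVLS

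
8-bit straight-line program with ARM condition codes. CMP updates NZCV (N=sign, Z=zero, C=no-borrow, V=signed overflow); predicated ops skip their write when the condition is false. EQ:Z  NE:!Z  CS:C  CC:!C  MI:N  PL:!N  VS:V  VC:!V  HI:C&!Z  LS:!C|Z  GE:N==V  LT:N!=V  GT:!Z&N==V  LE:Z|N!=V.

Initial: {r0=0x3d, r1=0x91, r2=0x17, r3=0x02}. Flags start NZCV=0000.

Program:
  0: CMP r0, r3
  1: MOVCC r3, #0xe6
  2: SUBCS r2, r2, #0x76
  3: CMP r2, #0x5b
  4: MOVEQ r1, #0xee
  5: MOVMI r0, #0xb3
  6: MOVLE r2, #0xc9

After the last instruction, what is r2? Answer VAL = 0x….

[0] flags=0010 → (cmp)
[1] flags=0010 CC?F → skip
[2] flags=0010 CS?T → r2=0xa1
[3] flags=0011 → (cmp)
[4] flags=0011 EQ?F → skip
[5] flags=0011 MI?F → skip
[6] flags=0011 LE?T → r2=0xc9

VAL = 0xc9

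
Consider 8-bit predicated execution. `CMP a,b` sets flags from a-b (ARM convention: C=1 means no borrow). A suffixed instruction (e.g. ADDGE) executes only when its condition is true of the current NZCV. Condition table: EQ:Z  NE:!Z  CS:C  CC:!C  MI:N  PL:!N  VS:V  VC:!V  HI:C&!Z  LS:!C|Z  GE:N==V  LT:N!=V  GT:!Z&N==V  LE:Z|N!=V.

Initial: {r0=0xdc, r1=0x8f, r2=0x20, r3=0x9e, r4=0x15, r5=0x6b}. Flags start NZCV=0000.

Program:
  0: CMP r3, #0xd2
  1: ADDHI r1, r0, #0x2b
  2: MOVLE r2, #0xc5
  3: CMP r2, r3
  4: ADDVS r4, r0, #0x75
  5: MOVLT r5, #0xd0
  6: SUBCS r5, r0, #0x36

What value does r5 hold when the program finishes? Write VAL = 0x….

[0] flags=1000 → (cmp)
[1] flags=1000 HI?F → skip
[2] flags=1000 LE?T → r2=0xc5
[3] flags=0010 → (cmp)
[4] flags=0010 VS?F → skip
[5] flags=0010 LT?F → skip
[6] flags=0010 CS?T → r5=0xa6

VAL = 0xa6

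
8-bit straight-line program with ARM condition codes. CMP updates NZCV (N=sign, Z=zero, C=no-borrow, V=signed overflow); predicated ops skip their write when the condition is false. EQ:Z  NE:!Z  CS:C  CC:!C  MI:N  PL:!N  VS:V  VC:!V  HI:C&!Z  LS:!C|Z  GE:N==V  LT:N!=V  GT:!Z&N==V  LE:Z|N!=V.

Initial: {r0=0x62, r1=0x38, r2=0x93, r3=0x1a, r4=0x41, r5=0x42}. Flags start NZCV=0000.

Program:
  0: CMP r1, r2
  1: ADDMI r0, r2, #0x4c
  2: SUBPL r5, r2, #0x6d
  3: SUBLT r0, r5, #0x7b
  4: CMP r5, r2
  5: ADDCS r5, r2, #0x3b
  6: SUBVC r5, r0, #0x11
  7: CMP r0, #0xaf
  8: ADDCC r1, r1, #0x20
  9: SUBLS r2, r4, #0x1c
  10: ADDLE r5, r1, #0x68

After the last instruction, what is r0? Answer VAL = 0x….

[0] flags=1001 → (cmp)
[1] flags=1001 MI?T → r0=0xdf
[2] flags=1001 PL?F → skip
[3] flags=1001 LT?F → skip
[4] flags=1001 → (cmp)
[5] flags=1001 CS?F → skip
[6] flags=1001 VC?F → skip
[7] flags=0010 → (cmp)
[8] flags=0010 CC?F → skip
[9] flags=0010 LS?F → skip
[10] flags=0010 LE?F → skip

VAL = 0xdf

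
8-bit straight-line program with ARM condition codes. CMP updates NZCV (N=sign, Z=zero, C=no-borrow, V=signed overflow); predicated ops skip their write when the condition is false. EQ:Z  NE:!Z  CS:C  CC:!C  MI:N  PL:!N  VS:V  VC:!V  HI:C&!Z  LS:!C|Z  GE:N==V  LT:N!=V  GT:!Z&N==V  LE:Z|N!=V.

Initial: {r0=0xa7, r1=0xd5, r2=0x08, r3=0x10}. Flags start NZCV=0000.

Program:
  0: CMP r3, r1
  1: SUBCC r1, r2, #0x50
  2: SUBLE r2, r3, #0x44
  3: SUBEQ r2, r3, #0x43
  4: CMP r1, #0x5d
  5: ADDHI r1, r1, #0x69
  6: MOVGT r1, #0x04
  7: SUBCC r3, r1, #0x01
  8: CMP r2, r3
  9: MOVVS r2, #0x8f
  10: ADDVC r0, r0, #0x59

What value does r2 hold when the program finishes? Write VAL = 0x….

VAL = 0x08

0: ✓ CMP  NZCV=0000
1: ✓ SUBCC  r1←0xb8
2: · SUBLE
3: · SUBEQ
4: ✓ CMP  NZCV=0011
5: ✓ ADDHI  r1←0x21
6: · MOVGT
7: · SUBCC
8: ✓ CMP  NZCV=1000
9: · MOVVS
10: ✓ ADDVC  r0←0x00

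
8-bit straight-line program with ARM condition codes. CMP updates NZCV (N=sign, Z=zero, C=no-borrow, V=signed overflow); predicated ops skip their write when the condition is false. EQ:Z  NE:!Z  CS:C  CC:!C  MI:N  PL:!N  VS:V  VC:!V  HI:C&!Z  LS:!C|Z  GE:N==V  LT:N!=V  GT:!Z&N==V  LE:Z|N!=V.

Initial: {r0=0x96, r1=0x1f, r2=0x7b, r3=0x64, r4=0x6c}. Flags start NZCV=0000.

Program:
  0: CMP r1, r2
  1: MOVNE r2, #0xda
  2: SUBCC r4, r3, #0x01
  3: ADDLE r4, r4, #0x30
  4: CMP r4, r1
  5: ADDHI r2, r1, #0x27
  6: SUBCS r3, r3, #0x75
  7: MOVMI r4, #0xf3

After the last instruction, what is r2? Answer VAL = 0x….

0: ✓ CMP  NZCV=1000
1: ✓ MOVNE  r2←0xda
2: ✓ SUBCC  r4←0x63
3: ✓ ADDLE  r4←0x93
4: ✓ CMP  NZCV=0011
5: ✓ ADDHI  r2←0x46
6: ✓ SUBCS  r3←0xef
7: · MOVMI

VAL = 0x46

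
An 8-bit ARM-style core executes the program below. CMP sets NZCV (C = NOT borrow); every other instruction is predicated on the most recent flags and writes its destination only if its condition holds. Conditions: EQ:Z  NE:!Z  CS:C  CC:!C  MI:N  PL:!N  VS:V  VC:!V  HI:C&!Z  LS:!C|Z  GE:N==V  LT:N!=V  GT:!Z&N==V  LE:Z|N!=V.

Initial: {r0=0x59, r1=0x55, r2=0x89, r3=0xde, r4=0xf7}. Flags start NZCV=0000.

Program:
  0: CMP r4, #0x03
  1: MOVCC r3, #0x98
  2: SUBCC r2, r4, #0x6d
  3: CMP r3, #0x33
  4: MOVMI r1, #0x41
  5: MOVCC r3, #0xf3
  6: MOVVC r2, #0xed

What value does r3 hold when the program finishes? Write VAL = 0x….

VAL = 0xde

[0] flags=1010 → (cmp)
[1] flags=1010 CC?F → skip
[2] flags=1010 CC?F → skip
[3] flags=1010 → (cmp)
[4] flags=1010 MI?T → r1=0x41
[5] flags=1010 CC?F → skip
[6] flags=1010 VC?T → r2=0xed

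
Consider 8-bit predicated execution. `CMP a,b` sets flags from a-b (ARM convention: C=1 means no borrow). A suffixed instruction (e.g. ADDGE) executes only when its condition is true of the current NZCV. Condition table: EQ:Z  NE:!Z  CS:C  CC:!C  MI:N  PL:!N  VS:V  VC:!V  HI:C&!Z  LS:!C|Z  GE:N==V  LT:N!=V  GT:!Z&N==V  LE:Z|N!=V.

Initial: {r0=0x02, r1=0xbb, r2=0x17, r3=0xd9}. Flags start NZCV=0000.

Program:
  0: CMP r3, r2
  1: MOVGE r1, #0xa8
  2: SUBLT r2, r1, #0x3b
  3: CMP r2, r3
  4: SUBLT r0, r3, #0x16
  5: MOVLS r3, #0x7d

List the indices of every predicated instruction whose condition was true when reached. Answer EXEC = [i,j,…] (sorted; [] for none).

0: ✓ CMP  NZCV=1010
1: · MOVGE
2: ✓ SUBLT  r2←0x80
3: ✓ CMP  NZCV=1000
4: ✓ SUBLT  r0←0xc3
5: ✓ MOVLS  r3←0x7d

EXEC = [2,4,5]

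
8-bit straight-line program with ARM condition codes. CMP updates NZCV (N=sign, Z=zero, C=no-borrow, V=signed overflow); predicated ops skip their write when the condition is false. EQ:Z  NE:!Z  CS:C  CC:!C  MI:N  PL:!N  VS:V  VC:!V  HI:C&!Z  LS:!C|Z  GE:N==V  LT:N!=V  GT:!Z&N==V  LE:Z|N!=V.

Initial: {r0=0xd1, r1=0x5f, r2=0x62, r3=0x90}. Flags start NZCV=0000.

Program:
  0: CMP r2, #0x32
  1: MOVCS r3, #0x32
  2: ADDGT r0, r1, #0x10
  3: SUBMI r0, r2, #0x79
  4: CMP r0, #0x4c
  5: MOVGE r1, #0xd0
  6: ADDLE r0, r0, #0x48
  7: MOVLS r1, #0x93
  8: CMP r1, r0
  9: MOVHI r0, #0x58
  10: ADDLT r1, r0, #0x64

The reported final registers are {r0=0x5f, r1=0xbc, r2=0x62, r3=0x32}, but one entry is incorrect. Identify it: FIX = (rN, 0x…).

FIX = (r0, 0x58)

[0] flags=0010 → (cmp)
[1] flags=0010 CS?T → r3=0x32
[2] flags=0010 GT?T → r0=0x6f
[3] flags=0010 MI?F → skip
[4] flags=0010 → (cmp)
[5] flags=0010 GE?T → r1=0xd0
[6] flags=0010 LE?F → skip
[7] flags=0010 LS?F → skip
[8] flags=0011 → (cmp)
[9] flags=0011 HI?T → r0=0x58
[10] flags=0011 LT?T → r1=0xbc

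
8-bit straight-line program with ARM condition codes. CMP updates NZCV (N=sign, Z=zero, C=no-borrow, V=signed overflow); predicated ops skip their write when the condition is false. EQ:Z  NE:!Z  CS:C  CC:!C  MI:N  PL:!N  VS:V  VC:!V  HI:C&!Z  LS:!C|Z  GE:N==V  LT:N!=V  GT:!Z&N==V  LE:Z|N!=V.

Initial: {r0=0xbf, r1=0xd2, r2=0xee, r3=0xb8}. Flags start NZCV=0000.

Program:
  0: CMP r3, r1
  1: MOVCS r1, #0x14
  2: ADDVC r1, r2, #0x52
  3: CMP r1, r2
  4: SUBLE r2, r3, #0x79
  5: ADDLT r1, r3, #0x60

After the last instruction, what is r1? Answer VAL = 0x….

0: ✓ CMP  NZCV=1000
1: · MOVCS
2: ✓ ADDVC  r1←0x40
3: ✓ CMP  NZCV=0000
4: · SUBLE
5: · ADDLT

VAL = 0x40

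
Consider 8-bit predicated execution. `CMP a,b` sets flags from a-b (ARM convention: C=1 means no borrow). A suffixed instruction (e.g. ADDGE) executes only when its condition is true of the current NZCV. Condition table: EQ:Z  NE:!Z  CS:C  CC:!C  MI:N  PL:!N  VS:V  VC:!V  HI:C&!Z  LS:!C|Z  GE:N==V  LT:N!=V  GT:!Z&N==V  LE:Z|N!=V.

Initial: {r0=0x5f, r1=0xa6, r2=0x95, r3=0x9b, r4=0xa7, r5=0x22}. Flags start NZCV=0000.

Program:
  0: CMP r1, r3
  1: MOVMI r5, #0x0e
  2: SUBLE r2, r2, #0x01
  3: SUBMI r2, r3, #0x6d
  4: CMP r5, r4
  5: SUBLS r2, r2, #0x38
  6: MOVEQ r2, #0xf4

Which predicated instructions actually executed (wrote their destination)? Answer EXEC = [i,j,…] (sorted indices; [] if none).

[0] flags=0010 → (cmp)
[1] flags=0010 MI?F → skip
[2] flags=0010 LE?F → skip
[3] flags=0010 MI?F → skip
[4] flags=0000 → (cmp)
[5] flags=0000 LS?T → r2=0x5d
[6] flags=0000 EQ?F → skip

EXEC = [5]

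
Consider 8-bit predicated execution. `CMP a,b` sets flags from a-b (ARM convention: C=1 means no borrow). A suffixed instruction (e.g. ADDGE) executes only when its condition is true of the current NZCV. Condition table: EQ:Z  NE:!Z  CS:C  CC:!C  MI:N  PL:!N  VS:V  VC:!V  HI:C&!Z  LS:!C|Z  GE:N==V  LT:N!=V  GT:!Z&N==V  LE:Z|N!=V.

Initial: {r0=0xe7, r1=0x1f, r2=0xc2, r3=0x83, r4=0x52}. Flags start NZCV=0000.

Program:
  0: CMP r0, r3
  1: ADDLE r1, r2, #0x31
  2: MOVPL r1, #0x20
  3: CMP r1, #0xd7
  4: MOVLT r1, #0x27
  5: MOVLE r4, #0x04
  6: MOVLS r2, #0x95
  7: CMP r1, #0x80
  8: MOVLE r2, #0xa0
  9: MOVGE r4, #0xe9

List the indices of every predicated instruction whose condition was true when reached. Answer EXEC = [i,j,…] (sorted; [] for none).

EXEC = [2,6,9]

0: ✓ CMP  NZCV=0010
1: · ADDLE
2: ✓ MOVPL  r1←0x20
3: ✓ CMP  NZCV=0000
4: · MOVLT
5: · MOVLE
6: ✓ MOVLS  r2←0x95
7: ✓ CMP  NZCV=1001
8: · MOVLE
9: ✓ MOVGE  r4←0xe9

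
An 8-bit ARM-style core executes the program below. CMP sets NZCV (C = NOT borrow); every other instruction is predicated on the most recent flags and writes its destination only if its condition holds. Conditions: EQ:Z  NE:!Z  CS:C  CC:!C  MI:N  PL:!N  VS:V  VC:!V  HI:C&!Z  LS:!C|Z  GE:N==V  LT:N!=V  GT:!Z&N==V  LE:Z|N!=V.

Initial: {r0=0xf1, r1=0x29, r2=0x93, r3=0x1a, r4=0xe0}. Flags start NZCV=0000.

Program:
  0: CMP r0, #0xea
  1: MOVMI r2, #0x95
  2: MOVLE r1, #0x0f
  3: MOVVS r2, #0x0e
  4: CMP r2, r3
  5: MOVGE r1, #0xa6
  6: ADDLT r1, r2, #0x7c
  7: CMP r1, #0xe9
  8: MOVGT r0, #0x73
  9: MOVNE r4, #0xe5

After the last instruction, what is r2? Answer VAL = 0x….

[0] flags=0010 → (cmp)
[1] flags=0010 MI?F → skip
[2] flags=0010 LE?F → skip
[3] flags=0010 VS?F → skip
[4] flags=0011 → (cmp)
[5] flags=0011 GE?F → skip
[6] flags=0011 LT?T → r1=0x0f
[7] flags=0000 → (cmp)
[8] flags=0000 GT?T → r0=0x73
[9] flags=0000 NE?T → r4=0xe5

VAL = 0x93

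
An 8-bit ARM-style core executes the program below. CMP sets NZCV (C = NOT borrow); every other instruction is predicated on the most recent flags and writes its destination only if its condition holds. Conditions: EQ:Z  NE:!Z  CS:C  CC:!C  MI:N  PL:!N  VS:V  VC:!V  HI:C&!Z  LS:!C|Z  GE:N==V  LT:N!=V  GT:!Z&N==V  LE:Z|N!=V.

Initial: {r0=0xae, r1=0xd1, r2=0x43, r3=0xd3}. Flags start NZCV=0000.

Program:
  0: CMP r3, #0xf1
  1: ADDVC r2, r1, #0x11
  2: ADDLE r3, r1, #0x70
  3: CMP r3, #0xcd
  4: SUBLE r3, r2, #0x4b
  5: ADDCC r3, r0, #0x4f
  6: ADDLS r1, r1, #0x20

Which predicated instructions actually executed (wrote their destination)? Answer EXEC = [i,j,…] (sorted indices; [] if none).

EXEC = [1,2,5,6]

[0] flags=1000 → (cmp)
[1] flags=1000 VC?T → r2=0xe2
[2] flags=1000 LE?T → r3=0x41
[3] flags=0000 → (cmp)
[4] flags=0000 LE?F → skip
[5] flags=0000 CC?T → r3=0xfd
[6] flags=0000 LS?T → r1=0xf1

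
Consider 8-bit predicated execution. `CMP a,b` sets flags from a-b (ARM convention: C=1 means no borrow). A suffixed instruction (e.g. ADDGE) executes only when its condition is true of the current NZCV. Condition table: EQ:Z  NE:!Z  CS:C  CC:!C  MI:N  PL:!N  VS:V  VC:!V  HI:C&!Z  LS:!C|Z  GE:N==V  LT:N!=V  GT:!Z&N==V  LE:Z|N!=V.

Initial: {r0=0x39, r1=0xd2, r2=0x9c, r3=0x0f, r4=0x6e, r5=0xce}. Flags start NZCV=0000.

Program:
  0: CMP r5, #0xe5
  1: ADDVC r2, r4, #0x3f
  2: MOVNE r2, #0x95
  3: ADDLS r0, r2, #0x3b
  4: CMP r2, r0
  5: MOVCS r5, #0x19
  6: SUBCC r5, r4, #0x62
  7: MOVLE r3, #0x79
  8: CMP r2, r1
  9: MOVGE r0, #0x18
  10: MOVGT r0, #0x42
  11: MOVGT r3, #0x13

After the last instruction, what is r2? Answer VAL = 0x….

VAL = 0x95

[0] flags=1000 → (cmp)
[1] flags=1000 VC?T → r2=0xad
[2] flags=1000 NE?T → r2=0x95
[3] flags=1000 LS?T → r0=0xd0
[4] flags=1000 → (cmp)
[5] flags=1000 CS?F → skip
[6] flags=1000 CC?T → r5=0x0c
[7] flags=1000 LE?T → r3=0x79
[8] flags=1000 → (cmp)
[9] flags=1000 GE?F → skip
[10] flags=1000 GT?F → skip
[11] flags=1000 GT?F → skip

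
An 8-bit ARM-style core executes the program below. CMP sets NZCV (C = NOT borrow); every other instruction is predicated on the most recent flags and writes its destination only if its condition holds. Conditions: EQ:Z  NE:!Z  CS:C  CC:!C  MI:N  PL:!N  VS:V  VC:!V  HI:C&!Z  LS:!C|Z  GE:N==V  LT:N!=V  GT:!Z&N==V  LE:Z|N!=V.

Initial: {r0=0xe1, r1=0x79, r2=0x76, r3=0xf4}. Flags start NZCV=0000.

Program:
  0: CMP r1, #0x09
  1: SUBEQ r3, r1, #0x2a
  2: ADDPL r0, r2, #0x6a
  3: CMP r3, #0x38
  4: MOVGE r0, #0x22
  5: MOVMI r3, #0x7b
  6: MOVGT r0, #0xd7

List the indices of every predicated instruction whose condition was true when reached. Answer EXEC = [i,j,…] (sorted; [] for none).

EXEC = [2,5]

[0] flags=0010 → (cmp)
[1] flags=0010 EQ?F → skip
[2] flags=0010 PL?T → r0=0xe0
[3] flags=1010 → (cmp)
[4] flags=1010 GE?F → skip
[5] flags=1010 MI?T → r3=0x7b
[6] flags=1010 GT?F → skip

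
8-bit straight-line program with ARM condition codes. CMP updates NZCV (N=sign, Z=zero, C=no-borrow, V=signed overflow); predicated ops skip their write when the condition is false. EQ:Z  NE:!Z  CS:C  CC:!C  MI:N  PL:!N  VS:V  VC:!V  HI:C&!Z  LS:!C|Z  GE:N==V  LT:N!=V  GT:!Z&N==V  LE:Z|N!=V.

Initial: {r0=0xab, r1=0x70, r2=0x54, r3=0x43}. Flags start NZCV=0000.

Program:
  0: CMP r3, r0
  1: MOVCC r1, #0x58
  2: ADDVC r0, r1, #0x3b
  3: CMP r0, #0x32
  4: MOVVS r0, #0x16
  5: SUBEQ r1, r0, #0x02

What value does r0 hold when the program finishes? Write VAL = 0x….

0: ✓ CMP  NZCV=1001
1: ✓ MOVCC  r1←0x58
2: · ADDVC
3: ✓ CMP  NZCV=0011
4: ✓ MOVVS  r0←0x16
5: · SUBEQ

VAL = 0x16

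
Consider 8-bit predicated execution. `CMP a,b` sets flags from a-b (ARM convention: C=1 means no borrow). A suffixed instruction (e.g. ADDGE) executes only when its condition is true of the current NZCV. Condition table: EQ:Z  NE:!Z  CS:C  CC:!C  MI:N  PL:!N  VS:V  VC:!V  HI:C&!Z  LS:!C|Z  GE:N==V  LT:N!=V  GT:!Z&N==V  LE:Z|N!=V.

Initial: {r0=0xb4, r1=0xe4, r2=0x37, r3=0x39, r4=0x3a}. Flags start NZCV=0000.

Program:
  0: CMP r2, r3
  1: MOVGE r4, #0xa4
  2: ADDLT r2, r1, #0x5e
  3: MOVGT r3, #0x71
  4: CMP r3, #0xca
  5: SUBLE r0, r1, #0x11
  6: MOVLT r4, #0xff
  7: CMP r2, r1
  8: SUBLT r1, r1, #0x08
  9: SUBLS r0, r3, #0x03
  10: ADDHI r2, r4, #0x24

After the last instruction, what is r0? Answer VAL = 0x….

[0] flags=1000 → (cmp)
[1] flags=1000 GE?F → skip
[2] flags=1000 LT?T → r2=0x42
[3] flags=1000 GT?F → skip
[4] flags=0000 → (cmp)
[5] flags=0000 LE?F → skip
[6] flags=0000 LT?F → skip
[7] flags=0000 → (cmp)
[8] flags=0000 LT?F → skip
[9] flags=0000 LS?T → r0=0x36
[10] flags=0000 HI?F → skip

VAL = 0x36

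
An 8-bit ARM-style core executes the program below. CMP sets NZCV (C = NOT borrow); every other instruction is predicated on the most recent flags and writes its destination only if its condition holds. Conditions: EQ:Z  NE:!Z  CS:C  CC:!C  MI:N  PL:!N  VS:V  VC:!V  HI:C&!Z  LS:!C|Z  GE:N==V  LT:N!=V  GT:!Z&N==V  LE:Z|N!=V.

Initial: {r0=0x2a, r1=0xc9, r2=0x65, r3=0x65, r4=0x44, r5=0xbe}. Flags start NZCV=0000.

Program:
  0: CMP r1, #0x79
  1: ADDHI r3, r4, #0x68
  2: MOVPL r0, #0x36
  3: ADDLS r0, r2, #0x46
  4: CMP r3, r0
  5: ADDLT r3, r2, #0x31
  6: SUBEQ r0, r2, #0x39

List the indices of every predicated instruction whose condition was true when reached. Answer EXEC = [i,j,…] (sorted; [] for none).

[0] flags=0011 → (cmp)
[1] flags=0011 HI?T → r3=0xac
[2] flags=0011 PL?T → r0=0x36
[3] flags=0011 LS?F → skip
[4] flags=0011 → (cmp)
[5] flags=0011 LT?T → r3=0x96
[6] flags=0011 EQ?F → skip

EXEC = [1,2,5]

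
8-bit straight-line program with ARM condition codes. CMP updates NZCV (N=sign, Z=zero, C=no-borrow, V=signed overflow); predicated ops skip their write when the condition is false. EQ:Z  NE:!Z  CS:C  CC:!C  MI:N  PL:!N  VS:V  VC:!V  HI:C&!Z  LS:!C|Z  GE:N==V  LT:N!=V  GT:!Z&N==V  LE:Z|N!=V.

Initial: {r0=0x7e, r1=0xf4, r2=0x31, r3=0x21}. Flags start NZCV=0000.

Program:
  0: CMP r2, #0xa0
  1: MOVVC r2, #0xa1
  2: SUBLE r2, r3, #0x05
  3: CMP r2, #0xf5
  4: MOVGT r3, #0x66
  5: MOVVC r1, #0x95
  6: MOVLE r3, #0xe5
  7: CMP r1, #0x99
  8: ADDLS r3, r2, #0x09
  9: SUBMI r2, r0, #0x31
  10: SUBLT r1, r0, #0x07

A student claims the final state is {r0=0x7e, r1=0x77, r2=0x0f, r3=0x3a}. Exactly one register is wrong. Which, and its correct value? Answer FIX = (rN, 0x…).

FIX = (r2, 0x4d)

[0] flags=1001 → (cmp)
[1] flags=1001 VC?F → skip
[2] flags=1001 LE?F → skip
[3] flags=0000 → (cmp)
[4] flags=0000 GT?T → r3=0x66
[5] flags=0000 VC?T → r1=0x95
[6] flags=0000 LE?F → skip
[7] flags=1000 → (cmp)
[8] flags=1000 LS?T → r3=0x3a
[9] flags=1000 MI?T → r2=0x4d
[10] flags=1000 LT?T → r1=0x77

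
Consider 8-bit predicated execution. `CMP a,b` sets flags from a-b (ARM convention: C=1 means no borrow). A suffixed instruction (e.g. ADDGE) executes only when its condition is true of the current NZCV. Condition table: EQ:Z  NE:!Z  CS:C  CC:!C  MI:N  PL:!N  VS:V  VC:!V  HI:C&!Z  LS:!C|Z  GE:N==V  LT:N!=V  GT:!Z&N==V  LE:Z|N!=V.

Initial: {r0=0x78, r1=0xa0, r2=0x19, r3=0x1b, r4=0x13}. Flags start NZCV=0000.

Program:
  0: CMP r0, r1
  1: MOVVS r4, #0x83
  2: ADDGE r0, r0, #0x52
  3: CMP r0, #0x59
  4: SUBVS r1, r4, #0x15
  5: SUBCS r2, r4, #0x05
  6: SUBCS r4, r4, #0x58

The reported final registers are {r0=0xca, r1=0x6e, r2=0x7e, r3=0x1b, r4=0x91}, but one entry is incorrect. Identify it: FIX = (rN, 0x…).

FIX = (r4, 0x2b)

0: ✓ CMP  NZCV=1001
1: ✓ MOVVS  r4←0x83
2: ✓ ADDGE  r0←0xca
3: ✓ CMP  NZCV=0011
4: ✓ SUBVS  r1←0x6e
5: ✓ SUBCS  r2←0x7e
6: ✓ SUBCS  r4←0x2b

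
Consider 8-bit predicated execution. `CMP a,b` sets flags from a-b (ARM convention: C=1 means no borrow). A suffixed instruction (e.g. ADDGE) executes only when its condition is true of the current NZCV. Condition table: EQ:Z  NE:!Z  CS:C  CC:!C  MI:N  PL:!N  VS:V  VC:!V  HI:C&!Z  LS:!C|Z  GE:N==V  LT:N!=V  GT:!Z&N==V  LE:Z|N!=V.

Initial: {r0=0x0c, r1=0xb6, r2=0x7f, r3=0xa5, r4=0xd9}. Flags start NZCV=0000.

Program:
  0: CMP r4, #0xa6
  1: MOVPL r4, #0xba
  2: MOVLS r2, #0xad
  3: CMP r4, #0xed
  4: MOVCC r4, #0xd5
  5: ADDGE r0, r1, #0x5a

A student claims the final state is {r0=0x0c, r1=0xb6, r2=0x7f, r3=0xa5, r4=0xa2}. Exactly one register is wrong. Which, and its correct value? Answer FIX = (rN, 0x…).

0: ✓ CMP  NZCV=0010
1: ✓ MOVPL  r4←0xba
2: · MOVLS
3: ✓ CMP  NZCV=1000
4: ✓ MOVCC  r4←0xd5
5: · ADDGE

FIX = (r4, 0xd5)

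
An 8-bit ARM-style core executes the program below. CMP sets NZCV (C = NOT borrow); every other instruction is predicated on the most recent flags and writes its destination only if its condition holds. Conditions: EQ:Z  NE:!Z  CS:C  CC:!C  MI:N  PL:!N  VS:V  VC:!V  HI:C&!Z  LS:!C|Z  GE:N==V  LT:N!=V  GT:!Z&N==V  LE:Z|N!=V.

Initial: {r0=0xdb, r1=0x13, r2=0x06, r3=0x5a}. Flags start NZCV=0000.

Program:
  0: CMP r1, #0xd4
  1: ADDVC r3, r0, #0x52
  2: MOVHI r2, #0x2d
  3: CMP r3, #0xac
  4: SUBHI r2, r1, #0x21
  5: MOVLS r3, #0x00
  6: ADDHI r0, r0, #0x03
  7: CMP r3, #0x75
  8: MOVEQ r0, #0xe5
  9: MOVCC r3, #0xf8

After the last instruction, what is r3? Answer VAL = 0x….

VAL = 0xf8

0: ✓ CMP  NZCV=0000
1: ✓ ADDVC  r3←0x2d
2: · MOVHI
3: ✓ CMP  NZCV=1001
4: · SUBHI
5: ✓ MOVLS  r3←0x00
6: · ADDHI
7: ✓ CMP  NZCV=1000
8: · MOVEQ
9: ✓ MOVCC  r3←0xf8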